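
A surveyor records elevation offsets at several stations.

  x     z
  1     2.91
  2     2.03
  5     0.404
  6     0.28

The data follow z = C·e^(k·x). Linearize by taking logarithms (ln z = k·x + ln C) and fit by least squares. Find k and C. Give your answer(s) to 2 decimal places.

k = -0.49, C = 4.97

With ln zᵢ as the transformed response and xᵢ as the regressor:
Σx = 14.0000, Σ(x)² = 66.0000, Σln z = -0.4031, Σx·ln z = -9.6853.
Equations: 66.0000·k + 14.0000·ln C = -9.6853;  14.0000·k + 4·ln C = -0.4031.
Solving (det = 68.0000): k = -0.48673, ln C = 1.60277, so C = exp(1.60277) = 4.96675.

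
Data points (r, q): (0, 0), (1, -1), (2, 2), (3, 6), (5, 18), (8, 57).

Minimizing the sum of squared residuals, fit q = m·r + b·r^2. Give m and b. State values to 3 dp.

m = -1.534, b = 1.077

Sums needed: Σr·r = 103, Σr·r^2 = 673, Σr^2·r^2 = 4819.
For Mᵀq: Σr·q = 567, Σr^2·q = 4159.
Normal equations: [[103, 673]; [673, 4819]]·[m, b]ᵀ = [567, 4159]ᵀ.
Determinant 103·4819 − 673² = 43428.
m = (567·4819 − 673·4159)/43428 = -33317/21714; b = (103·4159 − 673·567)/43428 = 23393/21714.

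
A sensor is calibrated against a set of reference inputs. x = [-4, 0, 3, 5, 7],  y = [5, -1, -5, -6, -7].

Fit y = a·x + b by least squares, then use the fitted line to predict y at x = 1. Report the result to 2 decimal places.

ŷ = -1.47

With design matrix A, AᵀA = [[99, 11]; [11, 5]] and Aᵀy = [-114, -14]ᵀ.
Eliminating b: 5·(row 1) − 11·(row 2) gives 374·a = 5·(-114) − 11·(-14) = -416, so a = -208/187.
Then b = ((-14) − 11·(-208/187))/5 = -6/17.
At x = 1: ŷ = (-208/187)·(1) + (-6/17)·(1) = -274/187.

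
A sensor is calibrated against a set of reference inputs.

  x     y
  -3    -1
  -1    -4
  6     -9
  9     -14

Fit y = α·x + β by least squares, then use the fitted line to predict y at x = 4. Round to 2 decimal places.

ŷ = -8.24

The normal system AᵀA·[α, β]ᵀ = Aᵀy is [[127, 11]; [11, 4]]·[α, β]ᵀ = [-173, -28]ᵀ.
Δ = 127·4 − 11² = 387.
α = ((-173)·4 − 11·(-28))/387 = -128/129; β = (127·(-28) − 11·(-173))/387 = -551/129.
At x = 4: ŷ = (-128/129)·(4) + (-551/129)·(1) = -1063/129.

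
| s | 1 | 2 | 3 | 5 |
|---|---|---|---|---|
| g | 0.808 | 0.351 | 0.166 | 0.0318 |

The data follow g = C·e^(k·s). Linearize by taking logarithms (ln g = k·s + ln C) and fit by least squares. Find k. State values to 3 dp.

k = -0.806

Let Y = ln g. Fitting Y = k·s + ln C by least squares:
Sums: Σs = 11.0000, Σ(s)² = 39.0000, Σln g = -6.5042, Σs·ln g = -24.9359.
Normal system: [[39.0000, 11.0000]; [11.0000, 4]]·[k, ln C]ᵀ = [-24.9359, -6.5042]ᵀ.
Slope k = (n·Σs·ln g − Σs·Σln g)/(n·Σ(s)² − (Σs)²) = (4·-24.9359 − 11.0000·-6.5042)/35.0000 = -0.80563; ln C = (Σln g − k·Σs)/n = 0.58943.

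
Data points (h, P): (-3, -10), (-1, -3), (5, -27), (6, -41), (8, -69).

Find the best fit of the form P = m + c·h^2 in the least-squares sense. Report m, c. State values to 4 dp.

Compute the Gram sums: Σ1 = 5, Σh^2 = 135, Σh^2·h^2 = 6099.
Right-hand side: ΣP = -150, Σh^2·P = -6660.
Normal equations: [[5, 135]; [135, 6099]]·[m, c]ᵀ = [-150, -6660]ᵀ.
Determinant 5·6099 − 135² = 12270.
m = ((-150)·6099 − 135·(-6660))/12270 = -525/409; c = (5·(-6660) − 135·(-150))/12270 = -435/409.

m = -1.2836, c = -1.0636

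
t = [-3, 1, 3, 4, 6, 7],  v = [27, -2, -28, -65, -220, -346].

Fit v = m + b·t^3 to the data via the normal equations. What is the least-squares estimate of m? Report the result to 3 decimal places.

m = -0.730

With design matrix M, MᵀM = [[6, 624]; [624, 169860]] and Mᵀv = [-634, -171845]ᵀ.
Δ = 6·169860 − 624² = 629784.
m = ((-634)·169860 − 624·(-171845))/629784 = -19165/26241; b = (6·(-171845) − 624·(-634))/629784 = -35303/34988.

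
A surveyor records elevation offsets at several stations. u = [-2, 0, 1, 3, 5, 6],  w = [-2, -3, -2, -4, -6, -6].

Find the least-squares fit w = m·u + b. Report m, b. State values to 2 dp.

m = -0.56, b = -2.62

Normal-equation sums: Σu·u = 75, Σu = 13, Σ1 = 6.
Moment sums: Σu·w = -76, Σw = -23.
MᵀM·[m, b]ᵀ = Mᵀw becomes [[75, 13]; [13, 6]]·[m, b]ᵀ = [-76, -23]ᵀ.
Δ = 75·6 − 13² = 281.
m = ((-76)·6 − 13·(-23))/281 = -157/281; b = (75·(-23) − 13·(-76))/281 = -737/281.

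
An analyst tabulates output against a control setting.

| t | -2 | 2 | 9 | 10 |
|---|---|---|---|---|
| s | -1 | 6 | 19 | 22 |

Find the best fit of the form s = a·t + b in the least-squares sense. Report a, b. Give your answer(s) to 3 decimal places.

a = 1.889, b = 2.529

Entries of AᵀA: Σt·t = 189, Σt = 19, Σ1 = 4.
For Aᵀs: Σt·s = 405, Σs = 46.
Normal equations: [[189, 19]; [19, 4]]·[a, b]ᵀ = [405, 46]ᵀ.
Eliminating b: 4·(row 1) − 19·(row 2) gives 395·a = 4·405 − 19·46 = 746, so a = 746/395.
Then b = (46 − 19·(746/395))/4 = 999/395.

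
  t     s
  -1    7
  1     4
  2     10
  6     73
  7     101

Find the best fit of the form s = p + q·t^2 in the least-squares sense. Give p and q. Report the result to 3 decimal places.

Entries of AᵀA: Σ1 = 5, Σt^2 = 91, Σt^2·t^2 = 3715.
Moment sums: Σs = 195, Σt^2·s = 7628.
So AᵀA·[p, q]ᵀ = Aᵀs: [[5, 91]; [91, 3715]]·[p, q]ᵀ = [195, 7628]ᵀ.
Determinant 5·3715 − 91² = 10294.
p = (195·3715 − 91·7628)/10294 = 30277/10294; q = (5·7628 − 91·195)/10294 = 20395/10294.

p = 2.941, q = 1.981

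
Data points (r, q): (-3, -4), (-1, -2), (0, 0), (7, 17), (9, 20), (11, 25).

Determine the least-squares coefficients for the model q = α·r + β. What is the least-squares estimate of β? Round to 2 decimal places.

Entries of MᵀM: Σr·r = 261, Σr = 23, Σ1 = 6.
Moment sums: Σr·q = 588, Σq = 56.
MᵀM·[α, β]ᵀ = Mᵀq becomes [[261, 23]; [23, 6]]·[α, β]ᵀ = [588, 56]ᵀ.
Δ = 261·6 − 23² = 1037.
α = (588·6 − 23·56)/1037 = 2240/1037; β = (261·56 − 23·588)/1037 = 1092/1037.

β = 1.05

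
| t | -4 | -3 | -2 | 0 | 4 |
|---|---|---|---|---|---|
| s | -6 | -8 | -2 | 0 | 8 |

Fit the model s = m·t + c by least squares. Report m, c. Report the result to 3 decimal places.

m = 1.900, c = 0.300

From the data, Σt·t = 45, Σt = -5, Σ1 = 5.
For Mᵀs: Σt·s = 84, Σs = -8.
Δ = 45·5 − (-5)² = 200.
m = (84·5 − (-5)·(-8))/200 = 19/10; c = (45·(-8) − (-5)·84)/200 = 3/10.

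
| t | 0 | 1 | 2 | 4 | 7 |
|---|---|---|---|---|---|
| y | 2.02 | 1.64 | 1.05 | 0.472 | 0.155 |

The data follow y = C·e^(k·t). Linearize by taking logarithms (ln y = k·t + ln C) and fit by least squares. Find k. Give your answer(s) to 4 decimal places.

With ln yᵢ as the transformed response and tᵢ as the regressor:
XᵀX = [[70.0000, 14.0000]; [14.0000, 5]], rhs = [-15.4611, -1.3685]ᵀ  (here Σt = 14.0000, Σ(t)² = 70.0000, Σln y = -1.3685, Σt·ln y = -15.4611).
Solving (det = 154.0000): k = -0.37757, ln C = 0.78350.

k = -0.3776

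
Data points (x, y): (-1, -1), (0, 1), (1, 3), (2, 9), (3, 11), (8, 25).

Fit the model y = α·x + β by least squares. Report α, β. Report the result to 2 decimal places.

The normal system MᵀM·[α, β]ᵀ = Mᵀy is [[79, 13]; [13, 6]]·[α, β]ᵀ = [255, 48]ᵀ.
Eliminating β: 6·(row 1) − 13·(row 2) gives 305·α = 6·255 − 13·48 = 906, so α = 906/305.
Then β = (48 − 13·(906/305))/6 = 477/305.

α = 2.97, β = 1.56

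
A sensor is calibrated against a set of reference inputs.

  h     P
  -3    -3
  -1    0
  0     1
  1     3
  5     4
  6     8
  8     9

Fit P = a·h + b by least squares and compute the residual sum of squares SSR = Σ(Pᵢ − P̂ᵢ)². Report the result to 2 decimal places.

XᵀX·[a, b]ᵀ = XᵀP reads: 136·a + 16·b = 152;  16·a + 7·b = 22.
(Σh·h = 136, Σh = 16, Σ1 = 7, Σh·P = 152, ΣP = 22.)
Eliminating b: 7·(row 1) − 16·(row 2) gives 696·a = 7·152 − 16·22 = 712, so a = 89/87.
Then b = (22 − 16·(89/87))/7 = 70/87.
Residuals: -64/87, 19/87, 17/87, 34/29, -167/87, 92/87, 1/87; SSR = 592/87.

SSR = 6.80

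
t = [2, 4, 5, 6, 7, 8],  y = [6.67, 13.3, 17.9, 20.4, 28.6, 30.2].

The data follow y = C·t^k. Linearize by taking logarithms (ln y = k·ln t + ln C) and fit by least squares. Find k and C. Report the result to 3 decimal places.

k = 1.113, C = 2.989

Let Y = ln y. Fitting Y = k·ln t + ln C by least squares:
AᵀA = [[16.3136, 9.5060]; [9.5060, 6]], rhs = [28.5606, 17.1470]ᵀ  (here Σln t = 9.5060, Σ(ln t)² = 16.3136, Σln y = 17.1470, Σln t·ln y = 28.5606).
Slope k = (n·Σln t·ln y − Σln t·Σln y)/(n·Σ(ln t)² − (Σln t)²) = (6·28.5606 − 9.5060·17.1470)/7.5177 = 1.11265; ln C = (Σln y − k·Σln t)/n = 1.09502, so C = exp(1.09502) = 2.98925.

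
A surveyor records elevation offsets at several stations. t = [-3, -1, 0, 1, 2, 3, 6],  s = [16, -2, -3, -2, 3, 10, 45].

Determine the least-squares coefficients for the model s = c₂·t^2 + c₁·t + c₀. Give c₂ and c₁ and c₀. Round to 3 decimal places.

Normal-equation sums: Σt^2·t^2 = 1476, Σt^2·t = 224, Σt^2 = 60, Σt·t = 60, Σt = 8, Σ1 = 7.
For Mᵀs: Σt^2·s = 1862, Σt·s = 258, Σs = 67.
So MᵀM·[c₂, c₁, c₀]ᵀ = Mᵀs: [[1476, 224, 60]; [224, 60, 8]; [60, 8, 7]]·[c₂, c₁, c₀]ᵀ = [1862, 258, 67]ᵀ.
Solving the 3×3 system (Gaussian elimination) gives c₂ = 32629/21658, c₁ = -1321/1274, c₀ = -23357/10829.

c₂ = 1.507, c₁ = -1.037, c₀ = -2.157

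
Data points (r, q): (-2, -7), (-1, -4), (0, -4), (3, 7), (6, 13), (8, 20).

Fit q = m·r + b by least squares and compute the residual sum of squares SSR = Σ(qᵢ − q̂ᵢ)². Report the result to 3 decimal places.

The normal equations are: 114·m + 14·b = 277;  14·m + 6·b = 25.
(Σr·r = 114, Σr = 14, Σ1 = 6, Σr·q = 277, Σq = 25.)
Δ = 114·6 − 14² = 488.
m = (277·6 − 14·25)/488 = 164/61; b = (114·25 − 14·277)/488 = -257/122.
Residuals: 59/122, 97/122, -231/122, 127/122, -125/122, 73/122; SSR = 847/122.

SSR = 6.943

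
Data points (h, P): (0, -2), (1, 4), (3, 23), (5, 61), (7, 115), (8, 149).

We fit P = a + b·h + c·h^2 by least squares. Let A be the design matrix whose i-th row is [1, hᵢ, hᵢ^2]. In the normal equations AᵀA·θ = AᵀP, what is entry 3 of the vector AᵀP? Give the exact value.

16907

Entry 3 ↔ basis h^2, so (AᵀP)_{3} = Σᵢ (h^2)·Pᵢ = (0)·(-2) + (1)·(4) + (9)·(23) + (25)·(61) + (49)·(115) + (64)·(149) = 16907.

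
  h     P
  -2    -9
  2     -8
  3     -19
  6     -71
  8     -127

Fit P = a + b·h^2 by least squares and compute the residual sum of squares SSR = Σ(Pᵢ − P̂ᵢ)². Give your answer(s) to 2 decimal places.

The normal system XᵀX·[a, b]ᵀ = XᵀP is [[5, 117]; [117, 5505]]·[a, b]ᵀ = [-234, -10923]ᵀ.
Eliminating b: 5505·(row 1) − 117·(row 2) gives 13836·a = 5505·(-234) − 117·(-10923) = -10179, so a = -3393/4612.
Then b = ((-10923) − 117·(-3393/4612))/5505 = -9079/4612.
Residuals: -1799/4612, 2813/4612, -631/1153, 2785/4612, -1275/4612; SSR = 5833/4612.

SSR = 1.26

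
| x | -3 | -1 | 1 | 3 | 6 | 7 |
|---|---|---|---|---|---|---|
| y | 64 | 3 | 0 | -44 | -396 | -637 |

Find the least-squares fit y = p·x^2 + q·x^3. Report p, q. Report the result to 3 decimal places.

p = 1.088, q = -2.013

From the data, Σx^2·x^2 = 3861, Σx^2·x^3 = 24583, Σx^3·x^3 = 165765.
Right-hand side: Σx^2·y = -45286, Σx^3·y = -306946.
Normal equations: [[3861, 24583]; [24583, 165765]]·[p, q]ᵀ = [-45286, -306946]ᵀ.
det = 3861·165765 − 24583² = 35694776.
p = ((-45286)·165765 − 24583·(-306946))/35694776 = 4852466/4461847; q = (3861·(-306946) − 24583·(-45286))/35694776 = -690892/343219.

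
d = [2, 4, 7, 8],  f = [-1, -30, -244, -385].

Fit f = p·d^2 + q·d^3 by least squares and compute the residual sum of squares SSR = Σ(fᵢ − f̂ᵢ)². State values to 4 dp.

XᵀX·[p, q]ᵀ = Xᵀf reads: 6769·p + 50631·q = -37080;  50631·p + 383953·q = -282740.
(Σd^2·d^2 = 6769, Σd^2·d^3 = 50631, Σd^3·d^3 = 383953, Σd^2·f = -37080, Σd^3·f = -282740.)
det = 6769·383953 − 50631² = 35479696.
p = ((-37080)·383953 − 50631·(-282740))/35479696 = 19607925/8869924; q = (6769·(-282740) − 50631·(-37080))/35479696 = -1302485/1267132.
Residuals: -3590616/2217481, 922190/2217481, 79168/316783, -430425/2217481; SSR = 6419597/2217481.

SSR = 2.8950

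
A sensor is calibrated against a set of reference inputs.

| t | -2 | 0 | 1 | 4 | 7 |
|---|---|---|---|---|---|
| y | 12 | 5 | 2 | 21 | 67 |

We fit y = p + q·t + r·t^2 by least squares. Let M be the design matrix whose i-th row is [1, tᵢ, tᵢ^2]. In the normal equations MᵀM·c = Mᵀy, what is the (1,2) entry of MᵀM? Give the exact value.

Row 1 ↔ basis 1, column 2 ↔ basis t, so (MᵀM)_{1,2} = Σᵢ t = (1)·(-2) + (1)·(0) + (1)·(1) + (1)·(4) + (1)·(7) = 10.

10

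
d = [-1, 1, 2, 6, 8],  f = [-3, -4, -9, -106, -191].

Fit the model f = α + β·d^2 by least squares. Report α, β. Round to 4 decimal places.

Entries of XᵀX: Σ1 = 5, Σd^2 = 106, Σd^2·d^2 = 5410.
Moment sums: Σf = -313, Σd^2·f = -16083.
XᵀX·[α, β]ᵀ = Xᵀf becomes [[5, 106]; [106, 5410]]·[α, β]ᵀ = [-313, -16083]ᵀ.
Eliminating β: 5410·(row 1) − 106·(row 2) gives 15814·α = 5410·(-313) − 106·(-16083) = 11468, so α = 5734/7907.
Then β = ((-16083) − 106·(5734/7907))/5410 = -47237/15814.

α = 0.7252, β = -2.9870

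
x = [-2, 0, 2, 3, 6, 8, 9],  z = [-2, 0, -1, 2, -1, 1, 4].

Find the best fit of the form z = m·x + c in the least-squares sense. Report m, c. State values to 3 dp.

m = 0.344, c = -0.848

The normal system AᵀA·[m, c]ᵀ = Aᵀz is [[198, 26]; [26, 7]]·[m, c]ᵀ = [46, 3]ᵀ.
Determinant 198·7 − 26² = 710.
m = (46·7 − 26·3)/710 = 122/355; c = (198·3 − 26·46)/710 = -301/355.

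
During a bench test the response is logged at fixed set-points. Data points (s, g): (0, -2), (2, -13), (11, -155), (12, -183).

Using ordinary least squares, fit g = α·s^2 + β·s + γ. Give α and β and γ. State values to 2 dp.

Forming MᵀM = [[35393, 3067, 269]; [3067, 269, 25]; [269, 25, 4]] and Mᵀg = [-45159, -3927, -353]ᵀ gives MᵀM·[α, β, γ]ᵀ = Mᵀg.
Solving the 3×3 system (Gaussian elimination) gives α = -20365/20388, β = -60859/20388, γ = -8221/3398.

α = -1.00, β = -2.99, γ = -2.42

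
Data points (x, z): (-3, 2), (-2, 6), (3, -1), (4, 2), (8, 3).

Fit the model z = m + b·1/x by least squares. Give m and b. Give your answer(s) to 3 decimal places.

m = 2.271, b = -5.162

Setting ∂/∂m … = 0 gives: 5·m + (-1/8)·b = 12;  (-1/8)·m + (317/576)·b = -25/8.
(Σ1 = 5, Σ1/x = -1/8, Σ1/x·1/x = 317/576, Σz = 12, Σ1/x·z = -25/8.)
Determinant 5·(317/576) − (-1/8)² = 197/72.
m = (12·(317/576) − (-1/8)·(-25/8))/(197/72) = 3579/1576; b = (5·(-25/8) − (-1/8)·12)/(197/72) = -1017/197.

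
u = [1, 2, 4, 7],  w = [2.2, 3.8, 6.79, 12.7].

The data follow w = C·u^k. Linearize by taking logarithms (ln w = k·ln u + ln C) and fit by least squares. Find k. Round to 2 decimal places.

k = 0.89

Taking logs, ln w = k·ln u + ln C, so regress ln w on ln u.
XᵀX = [[6.1888, 4.0254]; [4.0254, 4]], rhs = [8.5265, 6.5805]ᵀ  (here Σln u = 4.0254, Σ(ln u)² = 6.1888, Σln w = 6.5805, Σln u·ln w = 8.5265).
Slope k = (n·Σln u·ln w − Σln u·Σln w)/(n·Σ(ln u)² − (Σln u)²) = (4·8.5265 − 4.0254·6.5805)/8.5519 = 0.89068; ln C = (Σln w − k·Σln u)/n = 0.74880.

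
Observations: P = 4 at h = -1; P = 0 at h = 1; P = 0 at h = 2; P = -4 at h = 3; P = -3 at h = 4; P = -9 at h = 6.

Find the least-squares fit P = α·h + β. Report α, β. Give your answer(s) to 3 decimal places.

α = -1.763, β = 2.407

Setting ∂/∂α … = 0 gives: 67·α + 15·β = -82;  15·α + 6·β = -12.
Eliminating β: 6·(row 1) − 15·(row 2) gives 177·α = 6·(-82) − 15·(-12) = -312, so α = -104/59.
Then β = ((-12) − 15·(-104/59))/6 = 142/59.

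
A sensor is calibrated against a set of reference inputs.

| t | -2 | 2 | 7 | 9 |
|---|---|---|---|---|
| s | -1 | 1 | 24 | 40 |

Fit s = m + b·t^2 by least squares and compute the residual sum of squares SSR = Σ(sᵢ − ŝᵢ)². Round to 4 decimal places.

SSR = 2.2721

Sums needed: Σ1 = 4, Σt^2 = 138, Σt^2·t^2 = 8994.
Moment sums: Σs = 64, Σt^2·s = 4416.
XᵀX·[m, b]ᵀ = Xᵀs becomes [[4, 138]; [138, 8994]]·[m, b]ᵀ = [64, 4416]ᵀ.
Determinant 4·8994 − 138² = 16932.
m = (64·8994 − 138·4416)/16932 = -2816/1411; b = (4·4416 − 138·64)/16932 = 736/1411.
Residuals: -1539/1411, 1283/1411, 616/1411, -360/1411; SSR = 3206/1411.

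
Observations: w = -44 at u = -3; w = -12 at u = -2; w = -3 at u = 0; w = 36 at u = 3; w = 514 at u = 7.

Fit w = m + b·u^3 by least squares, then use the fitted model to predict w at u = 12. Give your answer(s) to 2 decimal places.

Normal-equation sums: Σ1 = 5, Σu^3 = 335, Σu^3·u^3 = 119171.
For Aᵀw: Σw = 491, Σu^3·w = 178558.
AᵀA·[m, b]ᵀ = Aᵀw becomes [[5, 335]; [335, 119171]]·[m, b]ᵀ = [491, 178558]ᵀ.
det = 5·119171 − 335² = 483630.
m = (491·119171 − 335·178558)/483630 = -1303969/483630; b = (5·178558 − 335·491)/483630 = 145661/96726.
At u = 12: ŵ = (-1303969/483630)·(1) + (145661/96726)·(1728) = 1257207071/483630.

ŵ = 2599.52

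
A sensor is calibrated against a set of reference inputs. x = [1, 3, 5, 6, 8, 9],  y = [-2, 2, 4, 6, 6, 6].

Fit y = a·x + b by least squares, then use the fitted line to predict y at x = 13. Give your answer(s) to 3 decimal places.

ŷ = 11.221

The normal equations are: 216·a + 32·b = 162;  32·a + 6·b = 22.
det = 216·6 − 32² = 272.
a = (162·6 − 32·22)/272 = 67/68; b = (216·22 − 32·162)/272 = -27/17.
At x = 13: ŷ = (67/68)·(13) + (-27/17)·(1) = 763/68.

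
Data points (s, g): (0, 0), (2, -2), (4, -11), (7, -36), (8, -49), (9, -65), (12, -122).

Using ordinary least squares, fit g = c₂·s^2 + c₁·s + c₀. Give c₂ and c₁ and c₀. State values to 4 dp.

Sums needed: Σs^2·s^2 = 34066, Σs^2·s = 3384, Σs^2 = 358, Σs·s = 358, Σs = 42, Σ1 = 7.
For Xᵀg: Σs^2·g = -27917, Σs·g = -2741, Σg = -285.
Inverting the 3×3 Gram matrix, [c₂, c₁, c₀]ᵀ = [-489511/498858, 285261/166286, -205177/249429]ᵀ.

c₂ = -0.9813, c₁ = 1.7155, c₀ = -0.8226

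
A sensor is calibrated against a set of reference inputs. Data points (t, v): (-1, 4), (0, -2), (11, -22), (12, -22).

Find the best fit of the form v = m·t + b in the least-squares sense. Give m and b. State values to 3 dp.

m = -1.924, b = 0.083

From the data, Σt·t = 266, Σt = 22, Σ1 = 4.
And Σt·v = -510, Σv = -42.
Δ = 266·4 − 22² = 580.
m = ((-510)·4 − 22·(-42))/580 = -279/145; b = (266·(-42) − 22·(-510))/580 = 12/145.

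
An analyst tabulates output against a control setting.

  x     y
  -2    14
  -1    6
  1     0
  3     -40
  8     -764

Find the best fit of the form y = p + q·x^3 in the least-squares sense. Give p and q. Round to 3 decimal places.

p = 2.132, q = -1.497

Entries of AᵀA: Σ1 = 5, Σx^3 = 531, Σx^3·x^3 = 262939.
Right-hand side: Σy = -784, Σx^3·y = -392366.
AᵀA·[p, q]ᵀ = Aᵀy becomes [[5, 531]; [531, 262939]]·[p, q]ᵀ = [-784, -392366]ᵀ.
Determinant 5·262939 − 531² = 1032734.
p = ((-784)·262939 − 531·(-392366))/1032734 = 1101085/516367; q = (5·(-392366) − 531·(-784))/1032734 = -772763/516367.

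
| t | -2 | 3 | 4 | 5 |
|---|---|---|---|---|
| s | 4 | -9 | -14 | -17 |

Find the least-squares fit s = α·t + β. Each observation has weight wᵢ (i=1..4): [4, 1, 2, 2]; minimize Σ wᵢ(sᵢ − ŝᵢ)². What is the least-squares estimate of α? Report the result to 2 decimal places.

α = -2.96

The normal system XᵀWX·[α, β]ᵀ = XᵀWs is [[107, 13]; [13, 9]]·[α, β]ᵀ = [-341, -55]ᵀ.
Eliminating β: 9·(row 1) − 13·(row 2) gives 794·α = 9·(-341) − 13·(-55) = -2354, so α = -1177/397.
Then β = ((-55) − 13·(-1177/397))/9 = -726/397.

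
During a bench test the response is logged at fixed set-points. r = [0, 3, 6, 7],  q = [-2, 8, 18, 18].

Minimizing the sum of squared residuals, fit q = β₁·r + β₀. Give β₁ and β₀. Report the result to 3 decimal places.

From the data, Σr·r = 94, Σr = 16, Σ1 = 4.
Moment sums: Σr·q = 258, Σq = 42.
So MᵀM·[β₁, β₀]ᵀ = Mᵀq: [[94, 16]; [16, 4]]·[β₁, β₀]ᵀ = [258, 42]ᵀ.
Eliminating β₀: 4·(row 1) − 16·(row 2) gives 120·β₁ = 4·258 − 16·42 = 360, so β₁ = 3.
Then β₀ = (42 − 16·3)/4 = -3/2.

β₁ = 3.000, β₀ = -1.500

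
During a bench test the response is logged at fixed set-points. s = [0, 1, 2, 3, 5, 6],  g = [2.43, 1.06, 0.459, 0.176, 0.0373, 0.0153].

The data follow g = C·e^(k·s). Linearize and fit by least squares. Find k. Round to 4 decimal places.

k = -0.8432

Taking logs, ln g = k·s + ln C, so regress ln g on s.
Σs = 17.0000, Σ(s)² = 75.0000, Σln g = -9.0385, Σs·ln g = -48.2342.
Equations: 75.0000·k + 17.0000·ln C = -48.2342;  17.0000·k + 6·ln C = -9.0385.
Slope k = (n·Σs·ln g − Σs·Σln g)/(n·Σ(s)² − (Σs)²) = (6·-48.2342 − 17.0000·-9.0385)/161.0000 = -0.84317; ln C = (Σln g − k·Σs)/n = 0.88258.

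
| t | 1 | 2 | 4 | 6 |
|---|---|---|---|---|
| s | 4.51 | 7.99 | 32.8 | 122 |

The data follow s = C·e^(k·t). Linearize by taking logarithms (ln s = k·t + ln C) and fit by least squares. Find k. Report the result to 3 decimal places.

k = 0.667

Taking logs, ln s = k·t + ln C, so regress ln s on t.
Σt = 13.0000, Σ(t)² = 57.0000, Σln s = 11.8789, Σt·ln s = 48.4485.
Equations: 57.0000·k + 13.0000·ln C = 48.4485;  13.0000·k + 4·ln C = 11.8789.
Slope k = (n·Σt·ln s − Σt·Σln s)/(n·Σ(t)² − (Σt)²) = (4·48.4485 − 13.0000·11.8789)/59.0000 = 0.66725; ln C = (Σln s − k·Σt)/n = 0.80116.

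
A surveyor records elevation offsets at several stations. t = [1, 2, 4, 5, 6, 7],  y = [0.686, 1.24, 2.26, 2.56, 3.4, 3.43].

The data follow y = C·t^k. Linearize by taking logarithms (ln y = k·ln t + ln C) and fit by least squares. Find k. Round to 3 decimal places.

With ln yᵢ as the transformed response and ln tᵢ as the regressor:
Over the data: Σln t = 7.4265, Σ(ln t)² = 11.9895, Σln y = 4.0499, Σln t·ln y = 7.3835.
Normal system: [[11.9895, 7.4265]; [7.4265, 6]]·[k, ln C]ᵀ = [7.3835, 4.0499]ᵀ.
Solving (det = 16.7835): k = 0.84749, ln C = -0.37399.

k = 0.847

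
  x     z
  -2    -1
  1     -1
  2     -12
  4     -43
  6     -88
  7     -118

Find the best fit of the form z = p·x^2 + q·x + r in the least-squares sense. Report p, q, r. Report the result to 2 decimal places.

From the data, Σx^2·x^2 = 3986, Σx^2·x = 624, Σx^2 = 110, Σx·x = 110, Σx = 18, Σ1 = 6.
For Mᵀz: Σx^2·z = -9691, Σx·z = -1549, Σz = -263.
Normal equations: [[3986, 624, 110]; [624, 110, 18]; [110, 18, 6]]·[p, q, r]ᵀ = [-9691, -1549, -263]ᵀ.
Inverting the 3×3 Gram matrix, [p, q, r]ᵀ = [-5276/2555, -6976/2555, 11321/5110]ᵀ.

p = -2.06, q = -2.73, r = 2.22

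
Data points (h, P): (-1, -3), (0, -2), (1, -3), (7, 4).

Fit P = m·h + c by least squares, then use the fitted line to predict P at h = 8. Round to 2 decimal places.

P̂ = 4.65

Normal-equation sums: Σh·h = 51, Σh = 7, Σ1 = 4.
And Σh·P = 28, ΣP = -4.
Normal equations: [[51, 7]; [7, 4]]·[m, c]ᵀ = [28, -4]ᵀ.
Eliminating c: 4·(row 1) − 7·(row 2) gives 155·m = 4·28 − 7·(-4) = 140, so m = 28/31.
Then c = ((-4) − 7·(28/31))/4 = -80/31.
At h = 8: P̂ = (28/31)·(8) + (-80/31)·(1) = 144/31.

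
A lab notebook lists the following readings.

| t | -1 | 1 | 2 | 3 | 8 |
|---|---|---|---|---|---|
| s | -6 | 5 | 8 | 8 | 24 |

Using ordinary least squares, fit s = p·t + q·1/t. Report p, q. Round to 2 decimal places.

p = 2.91, q = 2.57

From the data, Σt·t = 79, Σt·1/t = 5, Σ1/t·1/t = 1369/576.
For Aᵀs: Σt·s = 243, Σ1/t·s = 62/3.
Δ = 79·(1369/576) − 5² = 93751/576.
p = (243·(1369/576) − 5·(62/3))/(93751/576) = 39021/13393; q = (79·(62/3) − 5·243)/(93751/576) = 34368/13393.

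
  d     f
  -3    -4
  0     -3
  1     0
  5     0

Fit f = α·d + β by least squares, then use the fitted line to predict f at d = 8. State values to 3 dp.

Normal-equation sums: Σd·d = 35, Σd = 3, Σ1 = 4.
And Σd·f = 12, Σf = -7.
Eliminating β: 4·(row 1) − 3·(row 2) gives 131·α = 4·12 − 3·(-7) = 69, so α = 69/131.
Then β = ((-7) − 3·(69/131))/4 = -281/131.
At d = 8: f̂ = (69/131)·(8) + (-281/131)·(1) = 271/131.

f̂ = 2.069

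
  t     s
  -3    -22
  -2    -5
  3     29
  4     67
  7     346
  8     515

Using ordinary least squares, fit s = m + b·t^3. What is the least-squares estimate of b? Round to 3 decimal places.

The normal equations are: 6·m + 911·b = 930;  911·m + 385411·b = 388063.
det = 6·385411 − 911² = 1482545.
m = (930·385411 − 911·388063)/1482545 = 4906837/1482545; b = (6·388063 − 911·930)/1482545 = 1481148/1482545.

b = 0.999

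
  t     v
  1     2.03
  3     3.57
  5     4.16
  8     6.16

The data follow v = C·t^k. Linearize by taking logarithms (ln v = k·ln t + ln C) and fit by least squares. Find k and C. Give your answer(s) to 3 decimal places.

Let Y = ln v. Fitting Y = k·ln t + ln C by least squares:
Σln t = 4.7875, Σ(ln t)² = 8.1213, Σln v = 5.2242, Σln t·ln v = 7.4729.
Equations: 8.1213·k + 4.7875·ln C = 7.4729;  4.7875·k + 4·ln C = 5.2242.
Slope k = (n·Σln t·ln v − Σln t·Σln v)/(n·Σ(ln t)² − (Σln t)²) = (4·7.4729 − 4.7875·5.2242)/9.5652 = 0.51028; ln C = (Σln v − k·Σln t)/n = 0.69531, so C = exp(0.69531) = 2.00433.

k = 0.510, C = 2.004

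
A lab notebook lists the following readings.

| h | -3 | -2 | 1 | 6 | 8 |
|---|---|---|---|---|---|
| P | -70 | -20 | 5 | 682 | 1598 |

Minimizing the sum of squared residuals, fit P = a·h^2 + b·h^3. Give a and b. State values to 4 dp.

a = 1.0607, b = 2.9872

Entries of MᵀM: Σh^2·h^2 = 5490, Σh^2·h^3 = 40270, Σh^3·h^3 = 309594.
And Σh^2·P = 126119, Σh^3·P = 967543.
Normal equations: [[5490, 40270]; [40270, 309594]]·[a, b]ᵀ = [126119, 967543]ᵀ.
Eliminating b: 309594·(row 1) − 40270·(row 2) gives 77998160·a = 309594·126119 − 40270·967543 = 82729076, so a = 20682269/19499540.
Then b = (967543 − 40270·(20682269/19499540))/309594 = 11649947/3899908.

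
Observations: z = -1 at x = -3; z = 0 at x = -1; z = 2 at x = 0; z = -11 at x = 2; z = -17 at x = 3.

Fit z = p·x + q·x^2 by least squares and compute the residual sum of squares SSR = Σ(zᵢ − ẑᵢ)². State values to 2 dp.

Sums needed: Σx·x = 23, Σx·x^2 = 7, Σx^2·x^2 = 179.
Moment sums: Σx·z = -70, Σx^2·z = -206.
So MᵀM·[p, q]ᵀ = Mᵀz: [[23, 7]; [7, 179]]·[p, q]ᵀ = [-70, -206]ᵀ.
Δ = 23·179 − 7² = 4068.
p = ((-70)·179 − 7·(-206))/4068 = -308/113; q = (23·(-206) − 7·(-70))/4068 = -118/113.
Residuals: 25/113, -190/113, 2, -155/113, 65/113; SSR = 1027/113.

SSR = 9.09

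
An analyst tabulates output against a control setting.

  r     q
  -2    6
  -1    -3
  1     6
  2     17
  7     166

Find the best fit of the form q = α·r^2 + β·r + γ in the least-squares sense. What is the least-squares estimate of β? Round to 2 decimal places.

Forming XᵀX = [[2435, 343, 59]; [343, 59, 7]; [59, 7, 5]] and Xᵀq = [8229, 1193, 192]ᵀ gives XᵀX·[α, β, γ]ᵀ = Xᵀq.
Row-reducing yields α = 10987/3696, β = 537/176, γ = -877/924.

β = 3.05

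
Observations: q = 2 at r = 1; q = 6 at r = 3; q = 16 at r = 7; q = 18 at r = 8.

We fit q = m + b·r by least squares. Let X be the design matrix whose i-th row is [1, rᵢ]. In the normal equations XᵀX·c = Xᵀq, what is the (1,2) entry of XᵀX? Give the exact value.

19

Row 1 ↔ basis 1, column 2 ↔ basis r, so (XᵀX)_{1,2} = Σᵢ r = (1)·(1) + (1)·(3) + (1)·(7) + (1)·(8) = 19.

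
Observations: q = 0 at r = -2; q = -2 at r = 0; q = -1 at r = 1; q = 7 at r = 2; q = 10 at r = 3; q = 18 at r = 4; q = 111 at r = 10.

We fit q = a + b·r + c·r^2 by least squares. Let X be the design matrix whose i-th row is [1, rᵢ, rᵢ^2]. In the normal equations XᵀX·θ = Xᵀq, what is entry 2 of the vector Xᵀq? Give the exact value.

1225

Entry 2 ↔ basis r, so (Xᵀq)_{2} = Σᵢ (r)·qᵢ = (-2)·(0) + (0)·(-2) + (1)·(-1) + (2)·(7) + (3)·(10) + (4)·(18) + (10)·(111) = 1225.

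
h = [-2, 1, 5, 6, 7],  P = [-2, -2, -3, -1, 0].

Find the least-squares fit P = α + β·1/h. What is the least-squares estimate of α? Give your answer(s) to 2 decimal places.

Forming XᵀX = [[5, 106/105]; [106/105, 29507/22050]] and XᵀP = [-8, -53/30]ᵀ gives XᵀX·[α, β]ᵀ = XᵀP.
Determinant 5·(29507/22050) − (106/105)² = 125063/22050.
α = ((-8)·(29507/22050) − (106/105)·(-53/30))/(125063/22050) = -196730/125063; β = (5·(-53/30) − (106/105)·(-8))/(125063/22050) = -16695/125063.

α = -1.57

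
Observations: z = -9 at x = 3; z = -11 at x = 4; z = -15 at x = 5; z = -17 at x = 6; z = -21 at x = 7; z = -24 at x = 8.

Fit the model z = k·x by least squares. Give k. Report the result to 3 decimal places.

k = -2.950

Setting ∂/∂k … = 0 gives: 199·k = -587.
(Σx·x = 199, Σx·z = -587.)
Hence k = -587 / 199 ≈ -2.94975.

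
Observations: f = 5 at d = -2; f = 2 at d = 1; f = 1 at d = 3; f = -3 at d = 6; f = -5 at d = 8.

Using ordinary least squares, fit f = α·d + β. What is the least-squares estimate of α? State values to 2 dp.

The normal system XᵀX·[α, β]ᵀ = Xᵀf is [[114, 16]; [16, 5]]·[α, β]ᵀ = [-63, 0]ᵀ.
Δ = 114·5 − 16² = 314.
α = ((-63)·5 − 16·0)/314 = -315/314; β = (114·0 − 16·(-63))/314 = 504/157.

α = -1.00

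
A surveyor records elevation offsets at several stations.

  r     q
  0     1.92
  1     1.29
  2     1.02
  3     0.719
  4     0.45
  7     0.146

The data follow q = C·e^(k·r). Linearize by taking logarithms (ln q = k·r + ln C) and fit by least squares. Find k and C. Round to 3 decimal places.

k = -0.368, C = 1.988

With ln qᵢ as the transformed response and rᵢ as the regressor:
Σr = 17.0000, Σ(r)² = 79.0000, Σln q = -2.1258, Σr·ln q = -17.3585.
Equations: 79.0000·k + 17.0000·ln C = -17.3585;  17.0000·k + 6·ln C = -2.1258.
Solving (det = 185.0000): k = -0.36764, ln C = 0.68734, so C = exp(0.68734) = 1.98842.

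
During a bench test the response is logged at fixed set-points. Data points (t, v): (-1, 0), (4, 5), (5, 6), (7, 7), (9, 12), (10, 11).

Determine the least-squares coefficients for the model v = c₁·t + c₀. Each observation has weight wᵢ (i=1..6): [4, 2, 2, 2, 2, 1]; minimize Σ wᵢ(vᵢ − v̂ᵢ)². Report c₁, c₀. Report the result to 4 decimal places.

c₁ = 1.0654, c₀ = 0.8723

From the data, Σwᵢ·t·t = 446, Σwᵢ·t = 56, Σwᵢ·1 = 13.
For MᵀWv: Σwᵢ·t·v = 524, Σwᵢ·v = 71.
MᵀWM·[c₁, c₀]ᵀ = MᵀWv becomes [[446, 56]; [56, 13]]·[c₁, c₀]ᵀ = [524, 71]ᵀ.
Eliminating c₀: 13·(row 1) − 56·(row 2) gives 2662·c₁ = 13·524 − 56·71 = 2836, so c₁ = 1418/1331.
Then c₀ = (71 − 56·(1418/1331))/13 = 1161/1331.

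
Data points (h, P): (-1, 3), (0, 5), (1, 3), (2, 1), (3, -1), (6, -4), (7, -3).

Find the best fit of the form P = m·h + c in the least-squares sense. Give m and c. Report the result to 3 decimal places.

Compute the Gram sums: Σh·h = 100, Σh = 18, Σ1 = 7.
For MᵀP: Σh·P = -46, ΣP = 4.
So MᵀM·[m, c]ᵀ = MᵀP: [[100, 18]; [18, 7]]·[m, c]ᵀ = [-46, 4]ᵀ.
det = 100·7 − 18² = 376.
m = ((-46)·7 − 18·4)/376 = -197/188; c = (100·4 − 18·(-46))/376 = 307/94.

m = -1.048, c = 3.266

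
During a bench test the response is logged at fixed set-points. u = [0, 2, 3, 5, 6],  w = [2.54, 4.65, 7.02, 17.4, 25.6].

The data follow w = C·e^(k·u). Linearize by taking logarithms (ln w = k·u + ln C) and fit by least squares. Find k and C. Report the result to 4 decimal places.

k = 0.3949, C = 2.3156

With ln wᵢ as the transformed response and uᵢ as the regressor:
XᵀX = [[74.0000, 16.0000]; [16.0000, 5]], rhs = [42.6579, 10.5169]ᵀ  (here Σu = 16.0000, Σ(u)² = 74.0000, Σln w = 10.5169, Σu·ln w = 42.6579).
Solving (det = 114.0000): k = 0.39491, ln C = 0.83965, so C = exp(0.83965) = 2.31557.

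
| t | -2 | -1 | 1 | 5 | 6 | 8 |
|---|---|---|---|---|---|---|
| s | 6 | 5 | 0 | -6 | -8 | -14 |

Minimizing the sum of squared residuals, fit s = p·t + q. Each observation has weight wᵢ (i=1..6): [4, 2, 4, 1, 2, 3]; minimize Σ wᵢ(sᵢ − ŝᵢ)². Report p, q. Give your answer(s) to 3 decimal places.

With design matrix X, XᵀWX = [[311, 35]; [35, 16]] and XᵀWs = [-520, -30]ᵀ.
Determinant 311·16 − 35² = 3751.
p = ((-520)·16 − 35·(-30))/3751 = -7270/3751; q = (311·(-30) − 35·(-520))/3751 = 8870/3751.

p = -1.938, q = 2.365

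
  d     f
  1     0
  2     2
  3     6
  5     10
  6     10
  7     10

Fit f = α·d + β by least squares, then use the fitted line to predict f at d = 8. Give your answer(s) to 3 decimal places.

Setting ∂/∂α … = 0 gives: 124·α + 24·β = 202;  24·α + 6·β = 38.
(Σd·d = 124, Σd = 24, Σ1 = 6, Σd·f = 202, Σf = 38.)
Eliminating β: 6·(row 1) − 24·(row 2) gives 168·α = 6·202 − 24·38 = 300, so α = 25/14.
Then β = (38 − 24·(25/14))/6 = -17/21.
At d = 8: f̂ = (25/14)·(8) + (-17/21)·(1) = 283/21.

f̂ = 13.476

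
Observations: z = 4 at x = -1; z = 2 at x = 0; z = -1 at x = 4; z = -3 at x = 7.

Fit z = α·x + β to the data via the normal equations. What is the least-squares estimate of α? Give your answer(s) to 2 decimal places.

The normal system AᵀA·[α, β]ᵀ = Aᵀz is [[66, 10]; [10, 4]]·[α, β]ᵀ = [-29, 2]ᵀ.
Eliminating β: 4·(row 1) − 10·(row 2) gives 164·α = 4·(-29) − 10·2 = -136, so α = -34/41.
Then β = (2 − 10·(-34/41))/4 = 211/82.

α = -0.83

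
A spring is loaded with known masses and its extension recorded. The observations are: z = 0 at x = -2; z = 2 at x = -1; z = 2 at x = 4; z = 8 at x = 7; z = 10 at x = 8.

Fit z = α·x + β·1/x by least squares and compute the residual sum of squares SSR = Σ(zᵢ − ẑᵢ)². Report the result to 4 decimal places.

Entries of MᵀM: Σx·x = 134, Σx·1/x = 5, Σ1/x·1/x = 4229/3136.
Moment sums: Σx·z = 142, Σ1/x·z = 25/28.
MᵀM·[α, β]ᵀ = Mᵀz becomes [[134, 5]; [5, 4229/3136]]·[α, β]ᵀ = [142, 25/28]ᵀ.
Determinant 134·(4229/3136) − 5² = 244143/1568.
α = (142·(4229/3136) − 5·(25/28))/(244143/1568) = 97753/81381; β = (134·(25/28) − 5·142)/(244143/1568) = -308560/81381.
Residuals: 13742/27127, -16015/27127, -50370/27127, 3619/27127, 23452/27127; SSR = 130702/27127.

SSR = 4.8182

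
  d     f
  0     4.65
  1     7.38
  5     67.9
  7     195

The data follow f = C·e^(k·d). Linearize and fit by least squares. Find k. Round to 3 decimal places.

k = 0.539

Let Y = ln f. Fitting Y = k·d + ln C by least squares:
AᵀA = [[75.0000, 13.0000]; [13.0000, 4]], rhs = [60.0000, 13.0267]ᵀ  (here Σd = 13.0000, Σ(d)² = 75.0000, Σln f = 13.0267, Σd·ln f = 60.0000).
Solving (det = 131.0000): k = 0.53934, ln C = 1.50383.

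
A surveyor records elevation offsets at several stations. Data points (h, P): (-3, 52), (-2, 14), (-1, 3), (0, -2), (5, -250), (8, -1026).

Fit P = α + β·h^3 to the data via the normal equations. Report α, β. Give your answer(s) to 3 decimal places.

From the data, Σ1 = 6, Σh^3 = 601, Σh^3·h^3 = 278563.
Moment sums: ΣP = -1209, Σh^3·P = -558081.
So XᵀX·[α, β]ᵀ = XᵀP: [[6, 601]; [601, 278563]]·[α, β]ᵀ = [-1209, -558081]ᵀ.
Eliminating β: 278563·(row 1) − 601·(row 2) gives 1310177·α = 278563·(-1209) − 601·(-558081) = -1375986, so α = -1375986/1310177.
Then β = ((-558081) − 601·(-1375986/1310177))/278563 = -2621877/1310177.

α = -1.050, β = -2.001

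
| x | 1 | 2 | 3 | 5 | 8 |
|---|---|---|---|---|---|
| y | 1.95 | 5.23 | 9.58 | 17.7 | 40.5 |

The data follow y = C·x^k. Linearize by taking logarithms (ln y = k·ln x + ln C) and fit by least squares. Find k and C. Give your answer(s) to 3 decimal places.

k = 1.434, C = 1.933

Let Y = ln y. Fitting Y = k·ln x + ln C by least squares:
Σln x = 5.4806, Σ(ln x)² = 8.6018, Σln y = 11.1568, Σln x·ln y = 15.9507.
Equations: 8.6018·k + 5.4806·ln C = 15.9507;  5.4806·k + 5·ln C = 11.1568.
Δ = 8.6018·5 − (5.4806)² = 12.9714; k = (15.9507·5 − 5.4806·11.1568)/12.9714 = 1.43448, ln C = (8.6018·11.1568 − 5.4806·15.9507)/12.9714 = 0.65898, so C = exp(0.65898) = 1.93282.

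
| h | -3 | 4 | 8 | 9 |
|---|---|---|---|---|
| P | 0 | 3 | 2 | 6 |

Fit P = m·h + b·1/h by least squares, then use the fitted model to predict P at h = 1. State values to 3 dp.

P̂ = -1.905

Compute the Gram sums: Σh·h = 170, Σh·1/h = 4, Σ1/h·1/h = 1045/5184.
Moment sums: Σh·P = 82, Σ1/h·P = 5/3.
Δ = 170·(1045/5184) − 4² = 47353/2592.
m = (82·(1045/5184) − 4·(5/3))/(47353/2592) = 25565/47353; b = (170·(5/3) − 4·82)/(47353/2592) = -115776/47353.
At h = 1: P̂ = (25565/47353)·(1) + (-115776/47353)·(1) = -90211/47353.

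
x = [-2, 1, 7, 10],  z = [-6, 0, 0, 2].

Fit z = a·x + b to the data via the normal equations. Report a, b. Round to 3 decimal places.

The normal system MᵀM·[a, b]ᵀ = Mᵀz is [[154, 16]; [16, 4]]·[a, b]ᵀ = [32, -4]ᵀ.
Determinant 154·4 − 16² = 360.
a = (32·4 − 16·(-4))/360 = 8/15; b = (154·(-4) − 16·32)/360 = -47/15.

a = 0.533, b = -3.133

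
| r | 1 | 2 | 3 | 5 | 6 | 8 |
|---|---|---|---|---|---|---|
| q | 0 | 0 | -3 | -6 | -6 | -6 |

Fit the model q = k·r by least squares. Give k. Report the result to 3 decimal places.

Normal-equation sums: Σr·r = 139.
For Mᵀq: Σr·q = -123.
MᵀM·[k]ᵀ = Mᵀq becomes [[139]]·[k]ᵀ = [-123]ᵀ.
Hence k = -123 / 139 ≈ -0.884892.

k = -0.885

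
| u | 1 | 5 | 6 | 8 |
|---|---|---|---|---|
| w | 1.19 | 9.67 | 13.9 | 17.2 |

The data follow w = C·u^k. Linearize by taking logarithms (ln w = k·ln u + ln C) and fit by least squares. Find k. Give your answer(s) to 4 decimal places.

With ln wᵢ as the transformed response and ln uᵢ as the regressor:
Σln u = 5.4806, Σ(ln u)² = 10.1248, Σln w = 7.9198, Σln u·ln w = 14.2834.
Equations: 10.1248·k + 5.4806·ln C = 14.2834;  5.4806·k + 4·ln C = 7.9198.
Solving (det = 10.4617): k = 1.31223, ln C = 0.18198.

k = 1.3122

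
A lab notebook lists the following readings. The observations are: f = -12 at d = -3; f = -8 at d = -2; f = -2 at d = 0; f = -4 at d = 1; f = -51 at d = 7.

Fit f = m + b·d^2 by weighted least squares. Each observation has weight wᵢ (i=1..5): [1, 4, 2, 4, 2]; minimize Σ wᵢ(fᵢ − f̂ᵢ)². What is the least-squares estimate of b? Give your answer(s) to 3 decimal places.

b = -0.978

XᵀWX·[m, b]ᵀ = XᵀWf reads: 13·m + 127·b = -166;  127·m + 4951·b = -5250.
(Σwᵢ·1 = 13, Σwᵢ·d^2 = 127, Σwᵢ·d^2·d^2 = 4951, Σwᵢ·f = -166, Σwᵢ·d^2·f = -5250.)
Δ = 13·4951 − 127² = 48234.
m = ((-166)·4951 − 127·(-5250))/48234 = -77558/24117; b = (13·(-5250) − 127·(-166))/48234 = -23584/24117.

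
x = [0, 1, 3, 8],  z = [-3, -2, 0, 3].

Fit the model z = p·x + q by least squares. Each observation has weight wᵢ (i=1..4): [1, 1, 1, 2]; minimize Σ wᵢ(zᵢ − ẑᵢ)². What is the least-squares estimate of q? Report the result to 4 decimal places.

q = -2.6966

Forming MᵀWM = [[138, 20]; [20, 5]] and MᵀWz = [46, 1]ᵀ gives MᵀWM·[p, q]ᵀ = MᵀWz.
Eliminating q: 5·(row 1) − 20·(row 2) gives 290·p = 5·46 − 20·1 = 210, so p = 21/29.
Then q = (1 − 20·(21/29))/5 = -391/145.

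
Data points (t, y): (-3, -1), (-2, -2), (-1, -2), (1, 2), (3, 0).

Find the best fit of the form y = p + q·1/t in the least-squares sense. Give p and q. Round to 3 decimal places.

Normal-equation sums: Σ1 = 5, Σ1/t = -1/2, Σ1/t·1/t = 89/36.
Right-hand side: Σy = -3, Σ1/t·y = 16/3.
So MᵀM·[p, q]ᵀ = Mᵀy: [[5, -1/2]; [-1/2, 89/36]]·[p, q]ᵀ = [-3, 16/3]ᵀ.
det = 5·(89/36) − (-1/2)² = 109/9.
p = ((-3)·(89/36) − (-1/2)·(16/3))/(109/9) = -171/436; q = (5·(16/3) − (-1/2)·(-3))/(109/9) = 453/218.

p = -0.392, q = 2.078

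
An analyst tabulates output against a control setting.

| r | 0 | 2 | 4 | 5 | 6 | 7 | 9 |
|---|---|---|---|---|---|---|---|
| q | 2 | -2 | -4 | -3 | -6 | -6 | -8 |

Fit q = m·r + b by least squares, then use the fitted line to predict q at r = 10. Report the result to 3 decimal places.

The normal equations are: 211·m + 33·b = -185;  33·m + 7·b = -27.
(Σr·r = 211, Σr = 33, Σ1 = 7, Σr·q = -185, Σq = -27.)
Determinant 211·7 − 33² = 388.
m = ((-185)·7 − 33·(-27))/388 = -101/97; b = (211·(-27) − 33·(-185))/388 = 102/97.
At r = 10: q̂ = (-101/97)·(10) + (102/97)·(1) = -908/97.

q̂ = -9.361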